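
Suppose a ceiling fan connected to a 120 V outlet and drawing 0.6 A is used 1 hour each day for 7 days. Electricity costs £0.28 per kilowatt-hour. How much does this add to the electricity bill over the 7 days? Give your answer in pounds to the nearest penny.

£0.14

Power = 0.6 A × 120 V = 72 W = 0.072 kW
Runtime = 1 h/day × 7 days = 7 h
Energy = 0.072 kW × 7 h = 0.504 kWh
Cost = 0.504 kWh × £0.28/kWh = £0.14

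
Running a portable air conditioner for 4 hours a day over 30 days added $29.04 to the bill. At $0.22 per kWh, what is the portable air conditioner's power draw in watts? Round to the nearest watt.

Energy = $29.04 ÷ $0.22/kWh = 132 kWh
Runtime = 4 h/day × 30 days = 120 h
Power = 132 kWh ÷ 120 h = 1.1 kW = 1100 W

1100 W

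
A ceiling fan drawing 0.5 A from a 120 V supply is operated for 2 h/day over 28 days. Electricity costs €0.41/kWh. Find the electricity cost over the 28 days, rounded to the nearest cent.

Power = 0.5 A × 120 V = 60 W = 0.06 kW
Runtime = 2 h/day × 28 days = 56 h
Energy = 0.06 kW × 56 h = 3.36 kWh
Cost = 3.36 kWh × €0.41/kWh = €1.38

€1.38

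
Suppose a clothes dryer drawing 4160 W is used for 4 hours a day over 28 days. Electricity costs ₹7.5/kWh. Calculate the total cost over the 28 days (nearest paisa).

₹3494.40

Runtime = 4 h/day × 28 days = 112 h
Energy = 4.16 kW × 112 h = 465.92 kWh
Cost = 465.92 kWh × ₹7.5/kWh = ₹3494.40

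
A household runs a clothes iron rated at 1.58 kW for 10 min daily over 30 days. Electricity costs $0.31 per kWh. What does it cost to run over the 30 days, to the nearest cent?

Runtime = 10 min × 30 = 300 min = 5 h
Energy = 1.58 kW × 5 h = 7.9 kWh
Cost = 7.9 kWh × $0.31/kWh = $2.45

$2.45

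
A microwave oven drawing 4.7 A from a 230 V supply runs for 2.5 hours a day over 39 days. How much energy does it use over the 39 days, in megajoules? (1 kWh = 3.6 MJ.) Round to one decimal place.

379.4 MJ

Power = 4.7 A × 230 V = 1081 W = 1.081 kW
Runtime = 2.5 h/day × 39 days = 97.5 h
Energy = 1.081 kW × 97.5 h = 105.3975 kWh
= 105.3975 × 3.6 MJ = 379.4 MJ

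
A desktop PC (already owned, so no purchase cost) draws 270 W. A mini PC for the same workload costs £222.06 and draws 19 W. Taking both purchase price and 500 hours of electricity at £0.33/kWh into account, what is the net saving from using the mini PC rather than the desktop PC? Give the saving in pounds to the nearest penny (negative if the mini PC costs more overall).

-£180.65

desktop PC: £0.00 + (270/1000) kW × 500 h × £0.33 = £0.00 + £44.55 = £44.55
mini PC: £222.06 + (19/1000) kW × 500 h × £0.33 = £222.06 + £3.135 = £225.195
Saving = £44.55 − £225.195 = −£180.645 → -£180.65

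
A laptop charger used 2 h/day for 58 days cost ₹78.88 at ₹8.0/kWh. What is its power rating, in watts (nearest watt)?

85 W

Energy = ₹78.88 ÷ ₹8.0/kWh = 9.86 kWh
Runtime = 2 h/day × 58 days = 116 h
Power = 9.86 kWh ÷ 116 h = 0.085 kW = 85 W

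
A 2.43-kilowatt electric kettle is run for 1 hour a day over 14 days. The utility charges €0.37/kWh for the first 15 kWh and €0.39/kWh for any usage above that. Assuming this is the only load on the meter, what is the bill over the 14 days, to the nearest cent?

Runtime = 1 h/day × 14 days = 14 h
Energy = 2.43 kW × 14 h = 34.02 kWh
Tier 1 (0–15 kWh): 15 × €0.37 = €5.55
Above 15 kWh: 19.02 × €0.39 = €7.4178
Bill = €12.97

€12.97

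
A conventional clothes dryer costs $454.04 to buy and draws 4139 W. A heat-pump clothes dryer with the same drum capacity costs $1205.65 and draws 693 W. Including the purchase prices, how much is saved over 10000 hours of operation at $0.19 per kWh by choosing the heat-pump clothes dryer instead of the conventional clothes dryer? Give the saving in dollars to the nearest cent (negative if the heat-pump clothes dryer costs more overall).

conventional clothes dryer: $454.04 + (4139/1000) kW × 10000 h × $0.19 = $454.04 + $7864.1 = $8318.14
heat-pump clothes dryer: $1205.65 + (693/1000) kW × 10000 h × $0.19 = $1205.65 + $1316.7 = $2522.35
Saving = $8318.14 − $2522.35 = $5795.79

$5795.79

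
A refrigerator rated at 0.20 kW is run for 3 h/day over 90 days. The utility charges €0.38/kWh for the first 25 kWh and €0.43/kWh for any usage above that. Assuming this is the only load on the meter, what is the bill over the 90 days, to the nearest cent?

€21.97

Runtime = 3 h/day × 90 days = 270 h
Energy = 0.2 kW × 270 h = 54 kWh
Tier 1 (0–25 kWh): 25 × €0.38 = €9.5
Above 25 kWh: 29 × €0.43 = €12.47
Bill = €21.97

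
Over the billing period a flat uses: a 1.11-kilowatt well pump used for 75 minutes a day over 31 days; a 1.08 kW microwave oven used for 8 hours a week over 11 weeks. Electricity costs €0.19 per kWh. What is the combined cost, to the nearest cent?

well pump: Runtime = 75 min × 31 = 2325 min = 38.75 h
well pump: 1.11 kW × 38.75 h = 43.0125 kWh
microwave oven: Runtime = 8 h/week × 11 weeks = 88 h
microwave oven: 1.08 kW × 88 h = 95.04 kWh
Total energy = 138.0525 kWh
Cost = 138.0525 × €0.19 = €26.23

€26.23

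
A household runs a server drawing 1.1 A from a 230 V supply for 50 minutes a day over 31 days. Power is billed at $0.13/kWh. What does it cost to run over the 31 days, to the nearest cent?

$0.85

Power = 1.1 A × 230 V = 253 W = 0.253 kW
Runtime = 50 min × 31 = 1550 min = 25.833333… h
Energy = 0.253 kW × 25.833333… h = 6.535833… kWh
Cost = 6.535833… kWh × $0.13/kWh = $0.85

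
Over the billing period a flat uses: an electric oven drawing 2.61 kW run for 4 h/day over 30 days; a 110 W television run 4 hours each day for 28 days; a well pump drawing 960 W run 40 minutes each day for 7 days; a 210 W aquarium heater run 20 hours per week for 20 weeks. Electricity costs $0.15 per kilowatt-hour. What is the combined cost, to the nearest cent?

$62.10

electric oven: Runtime = 4 h/day × 30 days = 120 h
electric oven: 2.61 kW × 120 h = 313.2 kWh
television: Runtime = 4 h/day × 28 days = 112 h
television: 0.11 kW × 112 h = 12.32 kWh
well pump: Runtime = 40 min × 7 = 280 min = 4.666666… h
well pump: 0.96 kW × 4.666666… h = 4.48 kWh
aquarium heater: Runtime = 20 h/week × 20 weeks = 400 h
aquarium heater: 0.21 kW × 400 h = 84 kWh
Total energy = 414 kWh
Cost = 414 × $0.15 = $62.10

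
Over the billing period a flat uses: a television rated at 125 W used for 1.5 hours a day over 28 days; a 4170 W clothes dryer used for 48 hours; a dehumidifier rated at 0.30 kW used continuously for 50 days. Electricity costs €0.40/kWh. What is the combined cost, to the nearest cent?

television: Runtime = 1.5 h/day × 28 days = 42 h
television: 0.125 kW × 42 h = 5.25 kWh
clothes dryer: 4.17 kW × 48 h = 200.16 kWh
dehumidifier: Runtime = 24 h × 50 = 1200 h
dehumidifier: 0.3 kW × 1200 h = 360 kWh
Total energy = 565.41 kWh
Cost = 565.41 × €0.40 = €226.16

€226.16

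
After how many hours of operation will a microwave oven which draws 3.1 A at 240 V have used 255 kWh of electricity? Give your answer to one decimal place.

342.7 h

Power = 3.1 A × 240 V = 744 W = 0.744 kW
Hours = 255 kWh ÷ 0.744 kW = 342.7 h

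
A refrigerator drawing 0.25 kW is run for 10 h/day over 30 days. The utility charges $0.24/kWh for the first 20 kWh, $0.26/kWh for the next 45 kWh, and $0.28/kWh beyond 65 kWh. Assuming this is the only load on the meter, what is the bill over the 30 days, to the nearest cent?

$19.30

Runtime = 10 h/day × 30 days = 300 h
Energy = 0.25 kW × 300 h = 75 kWh
Tier 1 (0–20 kWh): 20 × $0.24 = $4.8
Tier 2 (20–65 kWh): 45 × $0.26 = $11.7
Above 65 kWh: 10 × $0.28 = $2.8
Bill = $19.30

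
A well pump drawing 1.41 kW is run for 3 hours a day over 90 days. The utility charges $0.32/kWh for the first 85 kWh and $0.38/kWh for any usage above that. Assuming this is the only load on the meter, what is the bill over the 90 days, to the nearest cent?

Runtime = 3 h/day × 90 days = 270 h
Energy = 1.41 kW × 270 h = 380.7 kWh
Tier 1 (0–85 kWh): 85 × $0.32 = $27.2
Above 85 kWh: 295.7 × $0.38 = $112.366
Bill = $139.57

$139.57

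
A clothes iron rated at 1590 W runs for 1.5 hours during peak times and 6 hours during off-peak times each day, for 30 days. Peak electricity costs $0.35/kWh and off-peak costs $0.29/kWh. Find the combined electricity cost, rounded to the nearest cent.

$108.04

Peak energy = 1.59 kW × 1.5 h × 30 = 71.55 kWh
Off-peak energy = 1.59 kW × 6 h × 30 = 286.2 kWh
Cost = 71.55 × $0.35 + 286.2 × $0.29 = $25.0425 + $82.998 = $108.04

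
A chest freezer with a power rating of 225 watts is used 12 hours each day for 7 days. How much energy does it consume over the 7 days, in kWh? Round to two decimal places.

Runtime = 12 h/day × 7 days = 84 h
Energy = 0.225 kW × 84 h = 18.9 kWh

18.90 kWh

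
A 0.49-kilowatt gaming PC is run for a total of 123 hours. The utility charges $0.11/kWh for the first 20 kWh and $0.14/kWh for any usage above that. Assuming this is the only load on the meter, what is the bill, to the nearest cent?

$7.84

Energy = 0.49 kW × 123 h = 60.27 kWh
Tier 1 (0–20 kWh): 20 × $0.11 = $2.2
Above 20 kWh: 40.27 × $0.14 = $5.6378
Bill = $7.84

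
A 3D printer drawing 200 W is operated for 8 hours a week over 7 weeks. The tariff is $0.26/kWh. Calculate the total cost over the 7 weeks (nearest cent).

Runtime = 8 h/week × 7 weeks = 56 h
Energy = 0.2 kW × 56 h = 11.2 kWh
Cost = 11.2 kWh × $0.26/kWh = $2.91

$2.91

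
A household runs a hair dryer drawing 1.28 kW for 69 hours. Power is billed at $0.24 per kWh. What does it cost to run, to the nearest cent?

$21.20

Energy = 1.28 kW × 69 h = 88.32 kWh
Cost = 88.32 kWh × $0.24/kWh = $21.20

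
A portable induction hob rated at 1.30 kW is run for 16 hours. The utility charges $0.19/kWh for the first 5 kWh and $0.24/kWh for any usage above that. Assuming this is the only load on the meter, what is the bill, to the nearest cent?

$4.74

Energy = 1.3 kW × 16 h = 20.8 kWh
Tier 1 (0–5 kWh): 5 × $0.19 = $0.95
Above 5 kWh: 15.8 × $0.24 = $3.792
Bill = $4.74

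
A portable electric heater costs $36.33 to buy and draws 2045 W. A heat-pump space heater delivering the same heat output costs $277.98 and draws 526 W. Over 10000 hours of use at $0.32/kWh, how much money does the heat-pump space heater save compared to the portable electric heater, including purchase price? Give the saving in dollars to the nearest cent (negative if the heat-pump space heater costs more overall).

$4619.15

portable electric heater: $36.33 + (2045/1000) kW × 10000 h × $0.32 = $36.33 + $6544 = $6580.33
heat-pump space heater: $277.98 + (526/1000) kW × 10000 h × $0.32 = $277.98 + $1683.2 = $1961.18
Saving = $6580.33 − $1961.18 = $4619.15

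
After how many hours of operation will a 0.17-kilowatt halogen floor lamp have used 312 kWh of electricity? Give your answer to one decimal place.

Hours = 312 kWh ÷ 0.17 kW = 1835.3 h

1835.3 h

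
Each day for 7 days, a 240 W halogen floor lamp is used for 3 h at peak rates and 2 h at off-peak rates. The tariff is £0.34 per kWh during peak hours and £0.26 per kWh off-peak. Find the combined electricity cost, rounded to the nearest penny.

£2.59

Peak energy = 0.24 kW × 3 h × 7 = 5.04 kWh
Off-peak energy = 0.24 kW × 2 h × 7 = 3.36 kWh
Cost = 5.04 × £0.34 + 3.36 × £0.26 = £1.7136 + £0.8736 = £2.59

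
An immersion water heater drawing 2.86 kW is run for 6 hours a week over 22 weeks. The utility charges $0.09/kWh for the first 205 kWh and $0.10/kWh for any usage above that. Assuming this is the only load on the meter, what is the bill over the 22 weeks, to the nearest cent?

$35.70

Runtime = 6 h/week × 22 weeks = 132 h
Energy = 2.86 kW × 132 h = 377.52 kWh
Tier 1 (0–205 kWh): 205 × $0.09 = $18.45
Above 205 kWh: 172.52 × $0.10 = $17.252
Bill = $35.70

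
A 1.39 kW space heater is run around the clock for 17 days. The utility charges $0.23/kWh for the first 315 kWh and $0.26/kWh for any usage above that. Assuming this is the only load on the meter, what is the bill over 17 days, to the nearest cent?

$138.00

Runtime = 24 h × 17 = 408 h
Energy = 1.39 kW × 408 h = 567.12 kWh
Tier 1 (0–315 kWh): 315 × $0.23 = $72.45
Above 315 kWh: 252.12 × $0.26 = $65.5512
Bill = $138.00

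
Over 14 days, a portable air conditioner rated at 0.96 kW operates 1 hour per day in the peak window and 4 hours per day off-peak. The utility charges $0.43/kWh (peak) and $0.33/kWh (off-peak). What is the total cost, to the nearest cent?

Peak energy = 0.96 kW × 1 h × 14 = 13.44 kWh
Off-peak energy = 0.96 kW × 4 h × 14 = 53.76 kWh
Cost = 13.44 × $0.43 + 53.76 × $0.33 = $5.7792 + $17.7408 = $23.52

$23.52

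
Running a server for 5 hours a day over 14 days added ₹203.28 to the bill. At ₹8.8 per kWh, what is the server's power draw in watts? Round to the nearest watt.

330 W

Energy = ₹203.28 ÷ ₹8.8/kWh = 23.1 kWh
Runtime = 5 h/day × 14 days = 70 h
Power = 23.1 kWh ÷ 70 h = 0.33 kW = 330 W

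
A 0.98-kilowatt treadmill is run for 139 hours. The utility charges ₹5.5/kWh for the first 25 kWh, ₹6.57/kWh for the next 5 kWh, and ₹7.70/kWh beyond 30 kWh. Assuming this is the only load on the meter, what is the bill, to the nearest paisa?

₹988.24

Energy = 0.98 kW × 139 h = 136.22 kWh
Tier 1 (0–25 kWh): 25 × ₹5.5 = ₹137.5
Tier 2 (25–30 kWh): 5 × ₹6.57 = ₹32.85
Above 30 kWh: 106.22 × ₹7.70 = ₹817.894
Bill = ₹988.24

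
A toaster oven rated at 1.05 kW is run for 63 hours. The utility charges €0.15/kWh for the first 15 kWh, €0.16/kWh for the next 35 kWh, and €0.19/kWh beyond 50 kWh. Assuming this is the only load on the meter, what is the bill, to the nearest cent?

€10.92

Energy = 1.05 kW × 63 h = 66.15 kWh
Tier 1 (0–15 kWh): 15 × €0.15 = €2.25
Tier 2 (15–50 kWh): 35 × €0.16 = €5.6
Above 50 kWh: 16.15 × €0.19 = €3.0685
Bill = €10.92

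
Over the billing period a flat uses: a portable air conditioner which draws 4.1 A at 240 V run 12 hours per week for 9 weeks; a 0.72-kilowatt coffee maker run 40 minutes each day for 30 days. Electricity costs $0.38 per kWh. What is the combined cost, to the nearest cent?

$45.86

portable air conditioner: Power = 4.1 A × 240 V = 984 W = 0.984 kW
portable air conditioner: Runtime = 12 h/week × 9 weeks = 108 h
portable air conditioner: 0.984 kW × 108 h = 106.272 kWh
coffee maker: Runtime = 40 min × 30 = 1200 min = 20 h
coffee maker: 0.72 kW × 20 h = 14.4 kWh
Total energy = 120.672 kWh
Cost = 120.672 × $0.38 = $45.86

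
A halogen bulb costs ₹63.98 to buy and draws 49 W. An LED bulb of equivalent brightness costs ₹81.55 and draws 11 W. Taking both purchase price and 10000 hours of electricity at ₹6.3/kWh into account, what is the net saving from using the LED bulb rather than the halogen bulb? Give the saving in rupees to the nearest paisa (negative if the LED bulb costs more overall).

₹2376.43

halogen bulb: ₹63.98 + (49/1000) kW × 10000 h × ₹6.3 = ₹63.98 + ₹3087 = ₹3150.98
LED bulb: ₹81.55 + (11/1000) kW × 10000 h × ₹6.3 = ₹81.55 + ₹693 = ₹774.55
Saving = ₹3150.98 − ₹774.55 = ₹2376.43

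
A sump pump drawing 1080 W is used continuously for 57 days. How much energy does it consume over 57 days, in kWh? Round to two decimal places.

1477.44 kWh

Runtime = 24 h × 57 = 1368 h
Energy = 1.08 kW × 1368 h = 1477.44 kWh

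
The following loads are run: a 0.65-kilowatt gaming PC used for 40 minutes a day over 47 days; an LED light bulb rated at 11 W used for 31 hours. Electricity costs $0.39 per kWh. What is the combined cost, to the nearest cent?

$8.08

gaming PC: Runtime = 40 min × 47 = 1880 min = 31.333333… h
gaming PC: 0.65 kW × 31.333333… h = 20.366666… kWh
LED light bulb: 0.011 kW × 31 h = 0.341 kWh
Total energy = 20.707666… kWh
Cost = 20.707666… × $0.39 = $8.08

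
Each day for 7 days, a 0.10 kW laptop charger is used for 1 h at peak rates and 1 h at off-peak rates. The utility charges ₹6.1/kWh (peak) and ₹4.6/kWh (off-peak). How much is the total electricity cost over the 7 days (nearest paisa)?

Peak energy = 0.1 kW × 1 h × 7 = 0.7 kWh
Off-peak energy = 0.1 kW × 1 h × 7 = 0.7 kWh
Cost = 0.7 × ₹6.1 + 0.7 × ₹4.6 = ₹4.27 + ₹3.22 = ₹7.49

₹7.49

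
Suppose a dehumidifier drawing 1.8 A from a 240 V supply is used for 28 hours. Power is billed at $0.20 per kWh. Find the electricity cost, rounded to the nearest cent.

$2.42

Power = 1.8 A × 240 V = 432 W = 0.432 kW
Energy = 0.432 kW × 28 h = 12.096 kWh
Cost = 12.096 kWh × $0.20/kWh = $2.42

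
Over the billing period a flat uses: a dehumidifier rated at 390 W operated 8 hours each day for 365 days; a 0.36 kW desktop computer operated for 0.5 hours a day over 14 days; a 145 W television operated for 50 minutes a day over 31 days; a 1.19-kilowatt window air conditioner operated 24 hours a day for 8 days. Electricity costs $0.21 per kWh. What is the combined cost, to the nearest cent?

$288.44

dehumidifier: Runtime = 8 h/day × 365 days = 2920 h
dehumidifier: 0.39 kW × 2920 h = 1138.8 kWh
desktop computer: Runtime = 0.5 h/day × 14 days = 7 h
desktop computer: 0.36 kW × 7 h = 2.52 kWh
television: Runtime = 50 min × 31 = 1550 min = 25.833333… h
television: 0.145 kW × 25.833333… h = 3.745833… kWh
window air conditioner: Runtime = 24 h × 8 = 192 h
window air conditioner: 1.19 kW × 192 h = 228.48 kWh
Total energy = 1373.545833… kWh
Cost = 1373.545833… × $0.21 = $288.44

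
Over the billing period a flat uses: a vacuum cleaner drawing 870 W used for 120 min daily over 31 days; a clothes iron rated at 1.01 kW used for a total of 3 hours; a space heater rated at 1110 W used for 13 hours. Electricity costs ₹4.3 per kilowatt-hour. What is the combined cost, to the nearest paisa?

vacuum cleaner: Runtime = 120 min × 31 = 3720 min = 62 h
vacuum cleaner: 0.87 kW × 62 h = 53.94 kWh
clothes iron: 1.01 kW × 3 h = 3.03 kWh
space heater: 1.11 kW × 13 h = 14.43 kWh
Total energy = 71.4 kWh
Cost = 71.4 × ₹4.3 = ₹307.02

₹307.02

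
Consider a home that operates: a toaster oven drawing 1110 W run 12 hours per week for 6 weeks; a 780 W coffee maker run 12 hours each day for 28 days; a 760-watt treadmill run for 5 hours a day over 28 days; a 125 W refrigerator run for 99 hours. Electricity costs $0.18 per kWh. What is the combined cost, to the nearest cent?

$82.94

toaster oven: Runtime = 12 h/week × 6 weeks = 72 h
toaster oven: 1.11 kW × 72 h = 79.92 kWh
coffee maker: Runtime = 12 h/day × 28 days = 336 h
coffee maker: 0.78 kW × 336 h = 262.08 kWh
treadmill: Runtime = 5 h/day × 28 days = 140 h
treadmill: 0.76 kW × 140 h = 106.4 kWh
refrigerator: 0.125 kW × 99 h = 12.375 kWh
Total energy = 460.775 kWh
Cost = 460.775 × $0.18 = $82.94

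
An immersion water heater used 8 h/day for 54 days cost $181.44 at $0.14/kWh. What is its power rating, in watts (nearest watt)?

Energy = $181.44 ÷ $0.14/kWh = 1296 kWh
Runtime = 8 h/day × 54 days = 432 h
Power = 1296 kWh ÷ 432 h = 3 kW = 3000 W

3000 W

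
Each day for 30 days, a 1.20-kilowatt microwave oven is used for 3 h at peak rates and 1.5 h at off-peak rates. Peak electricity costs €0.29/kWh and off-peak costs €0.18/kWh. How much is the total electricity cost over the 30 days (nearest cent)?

€41.04

Peak energy = 1.2 kW × 3 h × 30 = 108 kWh
Off-peak energy = 1.2 kW × 1.5 h × 30 = 54 kWh
Cost = 108 × €0.29 + 54 × €0.18 = €31.32 + €9.72 = €41.04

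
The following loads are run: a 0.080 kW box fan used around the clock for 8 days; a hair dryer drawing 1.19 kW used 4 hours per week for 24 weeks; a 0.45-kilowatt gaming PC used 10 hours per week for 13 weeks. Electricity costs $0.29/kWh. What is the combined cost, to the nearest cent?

box fan: Runtime = 24 h × 8 = 192 h
box fan: 0.08 kW × 192 h = 15.36 kWh
hair dryer: Runtime = 4 h/week × 24 weeks = 96 h
hair dryer: 1.19 kW × 96 h = 114.24 kWh
gaming PC: Runtime = 10 h/week × 13 weeks = 130 h
gaming PC: 0.45 kW × 130 h = 58.5 kWh
Total energy = 188.1 kWh
Cost = 188.1 × $0.29 = $54.55

$54.55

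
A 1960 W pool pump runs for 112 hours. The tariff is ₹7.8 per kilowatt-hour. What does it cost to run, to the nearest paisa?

₹1712.26

Energy = 1.96 kW × 112 h = 219.52 kWh
Cost = 219.52 kWh × ₹7.8/kWh = ₹1712.26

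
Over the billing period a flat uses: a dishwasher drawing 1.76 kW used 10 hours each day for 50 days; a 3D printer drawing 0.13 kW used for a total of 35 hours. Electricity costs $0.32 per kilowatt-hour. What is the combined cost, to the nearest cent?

$283.06

dishwasher: Runtime = 10 h/day × 50 days = 500 h
dishwasher: 1.76 kW × 500 h = 880 kWh
3D printer: 0.13 kW × 35 h = 4.55 kWh
Total energy = 884.55 kWh
Cost = 884.55 × $0.32 = $283.06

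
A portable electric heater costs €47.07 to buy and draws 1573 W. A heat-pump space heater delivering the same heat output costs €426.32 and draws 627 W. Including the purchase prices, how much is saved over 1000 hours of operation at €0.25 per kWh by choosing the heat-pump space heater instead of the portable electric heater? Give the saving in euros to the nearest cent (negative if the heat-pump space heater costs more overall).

-€142.75

portable electric heater: €47.07 + (1573/1000) kW × 1000 h × €0.25 = €47.07 + €393.25 = €440.32
heat-pump space heater: €426.32 + (627/1000) kW × 1000 h × €0.25 = €426.32 + €156.75 = €583.07
Saving = €440.32 − €583.07 = −€142.75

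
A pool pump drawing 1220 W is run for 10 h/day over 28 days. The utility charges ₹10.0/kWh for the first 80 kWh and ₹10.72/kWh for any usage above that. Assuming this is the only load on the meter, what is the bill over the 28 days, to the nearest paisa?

Runtime = 10 h/day × 28 days = 280 h
Energy = 1.22 kW × 280 h = 341.6 kWh
Tier 1 (0–80 kWh): 80 × ₹10.0 = ₹800
Above 80 kWh: 261.6 × ₹10.72 = ₹2804.352
Bill = ₹3604.35

₹3604.35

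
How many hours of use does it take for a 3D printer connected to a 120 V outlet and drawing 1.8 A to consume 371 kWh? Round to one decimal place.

Power = 1.8 A × 120 V = 216 W = 0.216 kW
Hours = 371 kWh ÷ 0.216 kW = 1717.6 h

1717.6 h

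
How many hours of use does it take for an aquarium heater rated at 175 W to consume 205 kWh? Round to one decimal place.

1171.4 h

Hours = 205 kWh ÷ 0.175 kW = 1171.4 h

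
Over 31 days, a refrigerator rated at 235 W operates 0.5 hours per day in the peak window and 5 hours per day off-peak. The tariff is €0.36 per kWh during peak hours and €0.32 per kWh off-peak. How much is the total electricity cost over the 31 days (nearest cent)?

€12.97

Peak energy = 0.235 kW × 0.5 h × 31 = 3.6425 kWh
Off-peak energy = 0.235 kW × 5 h × 31 = 36.425 kWh
Cost = 3.6425 × €0.36 + 36.425 × €0.32 = €1.3113 + €11.656 = €12.97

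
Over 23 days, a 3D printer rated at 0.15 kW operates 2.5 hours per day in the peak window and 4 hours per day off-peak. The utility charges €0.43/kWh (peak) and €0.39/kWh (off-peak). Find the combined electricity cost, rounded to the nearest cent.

€9.09

Peak energy = 0.15 kW × 2.5 h × 23 = 8.625 kWh
Off-peak energy = 0.15 kW × 4 h × 23 = 13.8 kWh
Cost = 8.625 × €0.43 + 13.8 × €0.39 = €3.70875 + €5.382 = €9.09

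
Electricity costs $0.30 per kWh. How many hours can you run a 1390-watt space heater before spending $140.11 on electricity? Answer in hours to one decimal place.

Energy available = $140.11 ÷ $0.30/kWh = 467.0333 kWh
Hours = 467.0333 kWh ÷ 1.39 kW = 336.0 h

336.0 h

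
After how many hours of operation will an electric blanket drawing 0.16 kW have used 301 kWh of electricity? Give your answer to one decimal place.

Hours = 301 kWh ÷ 0.16 kW = 1881.3 h

1881.3 h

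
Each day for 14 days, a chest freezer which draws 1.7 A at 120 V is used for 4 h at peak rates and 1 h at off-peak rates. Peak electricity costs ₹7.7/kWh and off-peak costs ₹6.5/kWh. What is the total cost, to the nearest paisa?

Power = 1.7 A × 120 V = 204 W = 0.204 kW
Peak energy = 0.204 kW × 4 h × 14 = 11.424 kWh
Off-peak energy = 0.204 kW × 1 h × 14 = 2.856 kWh
Cost = 11.424 × ₹7.7 + 2.856 × ₹6.5 = ₹87.9648 + ₹18.564 = ₹106.53

₹106.53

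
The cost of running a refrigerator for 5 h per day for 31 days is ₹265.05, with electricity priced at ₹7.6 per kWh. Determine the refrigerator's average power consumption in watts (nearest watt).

225 W

Energy = ₹265.05 ÷ ₹7.6/kWh = 34.875 kWh
Runtime = 5 h/day × 31 days = 155 h
Power = 34.875 kWh ÷ 155 h = 0.225 kW = 225 W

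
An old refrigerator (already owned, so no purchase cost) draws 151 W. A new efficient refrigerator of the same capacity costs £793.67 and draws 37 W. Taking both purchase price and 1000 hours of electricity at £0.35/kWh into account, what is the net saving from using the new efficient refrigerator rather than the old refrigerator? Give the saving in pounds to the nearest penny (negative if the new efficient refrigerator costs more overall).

old refrigerator: £0.00 + (151/1000) kW × 1000 h × £0.35 = £0.00 + £52.85 = £52.85
new efficient refrigerator: £793.67 + (37/1000) kW × 1000 h × £0.35 = £793.67 + £12.95 = £806.62
Saving = £52.85 − £806.62 = −£753.77

-£753.77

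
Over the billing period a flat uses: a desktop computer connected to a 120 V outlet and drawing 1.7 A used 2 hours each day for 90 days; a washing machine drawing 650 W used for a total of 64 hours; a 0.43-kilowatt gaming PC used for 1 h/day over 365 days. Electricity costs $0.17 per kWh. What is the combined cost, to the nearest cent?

desktop computer: Power = 1.7 A × 120 V = 204 W = 0.204 kW
desktop computer: Runtime = 2 h/day × 90 days = 180 h
desktop computer: 0.204 kW × 180 h = 36.72 kWh
washing machine: 0.65 kW × 64 h = 41.6 kWh
gaming PC: Runtime = 1 h/day × 365 days = 365 h
gaming PC: 0.43 kW × 365 h = 156.95 kWh
Total energy = 235.27 kWh
Cost = 235.27 × $0.17 = $40.00

$40.00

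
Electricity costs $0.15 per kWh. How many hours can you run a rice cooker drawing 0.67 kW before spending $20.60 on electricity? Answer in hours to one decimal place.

205.0 h

Energy available = $20.60 ÷ $0.15/kWh = 137.3333 kWh
Hours = 137.3333 kWh ÷ 0.67 kW = 205.0 h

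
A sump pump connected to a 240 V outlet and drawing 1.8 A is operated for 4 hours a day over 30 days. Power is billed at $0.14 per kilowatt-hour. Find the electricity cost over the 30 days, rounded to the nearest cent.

Power = 1.8 A × 240 V = 432 W = 0.432 kW
Runtime = 4 h/day × 30 days = 120 h
Energy = 0.432 kW × 120 h = 51.84 kWh
Cost = 51.84 kWh × $0.14/kWh = $7.26

$7.26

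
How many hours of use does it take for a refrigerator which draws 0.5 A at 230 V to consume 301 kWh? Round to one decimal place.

Power = 0.5 A × 230 V = 115 W = 0.115 kW
Hours = 301 kWh ÷ 0.115 kW = 2617.4 h

2617.4 h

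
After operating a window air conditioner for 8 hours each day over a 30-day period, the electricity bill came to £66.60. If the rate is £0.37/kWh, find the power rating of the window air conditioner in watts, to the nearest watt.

Energy = £66.60 ÷ £0.37/kWh = 180 kWh
Runtime = 8 h/day × 30 days = 240 h
Power = 180 kWh ÷ 240 h = 0.75 kW = 750 W

750 W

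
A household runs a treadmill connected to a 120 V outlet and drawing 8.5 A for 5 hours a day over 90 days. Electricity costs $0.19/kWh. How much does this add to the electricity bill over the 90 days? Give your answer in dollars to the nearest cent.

Power = 8.5 A × 120 V = 1020 W = 1.02 kW
Runtime = 5 h/day × 90 days = 450 h
Energy = 1.02 kW × 450 h = 459 kWh
Cost = 459 kWh × $0.19/kWh = $87.21

$87.21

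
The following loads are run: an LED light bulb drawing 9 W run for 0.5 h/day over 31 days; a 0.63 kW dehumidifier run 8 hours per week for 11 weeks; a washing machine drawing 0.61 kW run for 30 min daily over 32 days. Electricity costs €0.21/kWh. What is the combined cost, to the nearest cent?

€13.72

LED light bulb: Runtime = 0.5 h/day × 31 days = 15.5 h
LED light bulb: 0.009 kW × 15.5 h = 0.1395 kWh
dehumidifier: Runtime = 8 h/week × 11 weeks = 88 h
dehumidifier: 0.63 kW × 88 h = 55.44 kWh
washing machine: Runtime = 30 min × 32 = 960 min = 16 h
washing machine: 0.61 kW × 16 h = 9.76 kWh
Total energy = 65.3395 kWh
Cost = 65.3395 × €0.21 = €13.72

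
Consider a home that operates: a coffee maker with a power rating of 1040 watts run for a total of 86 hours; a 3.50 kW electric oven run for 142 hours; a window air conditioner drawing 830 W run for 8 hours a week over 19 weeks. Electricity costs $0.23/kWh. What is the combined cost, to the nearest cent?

coffee maker: 1.04 kW × 86 h = 89.44 kWh
electric oven: 3.5 kW × 142 h = 497 kWh
window air conditioner: Runtime = 8 h/week × 19 weeks = 152 h
window air conditioner: 0.83 kW × 152 h = 126.16 kWh
Total energy = 712.6 kWh
Cost = 712.6 × $0.23 = $163.90

$163.90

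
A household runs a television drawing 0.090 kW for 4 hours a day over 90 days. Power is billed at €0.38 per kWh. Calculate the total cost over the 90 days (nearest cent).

Runtime = 4 h/day × 90 days = 360 h
Energy = 0.09 kW × 360 h = 32.4 kWh
Cost = 32.4 kWh × €0.38/kWh = €12.31

€12.31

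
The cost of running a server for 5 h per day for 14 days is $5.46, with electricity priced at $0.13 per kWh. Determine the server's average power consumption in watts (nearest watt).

600 W

Energy = $5.46 ÷ $0.13/kWh = 42 kWh
Runtime = 5 h/day × 14 days = 70 h
Power = 42 kWh ÷ 70 h = 0.6 kW = 600 W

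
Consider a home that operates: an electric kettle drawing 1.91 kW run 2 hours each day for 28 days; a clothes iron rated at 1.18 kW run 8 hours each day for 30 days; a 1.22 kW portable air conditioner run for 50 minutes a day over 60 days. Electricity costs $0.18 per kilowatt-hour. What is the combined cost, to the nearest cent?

$81.21

electric kettle: Runtime = 2 h/day × 28 days = 56 h
electric kettle: 1.91 kW × 56 h = 106.96 kWh
clothes iron: Runtime = 8 h/day × 30 days = 240 h
clothes iron: 1.18 kW × 240 h = 283.2 kWh
portable air conditioner: Runtime = 50 min × 60 = 3000 min = 50 h
portable air conditioner: 1.22 kW × 50 h = 61 kWh
Total energy = 451.16 kWh
Cost = 451.16 × $0.18 = $81.21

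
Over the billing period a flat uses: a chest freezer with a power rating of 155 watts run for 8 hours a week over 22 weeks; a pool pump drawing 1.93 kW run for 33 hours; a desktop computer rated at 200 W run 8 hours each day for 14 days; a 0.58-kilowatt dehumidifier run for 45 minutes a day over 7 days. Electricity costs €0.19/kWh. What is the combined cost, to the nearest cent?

€22.12

chest freezer: Runtime = 8 h/week × 22 weeks = 176 h
chest freezer: 0.155 kW × 176 h = 27.28 kWh
pool pump: 1.93 kW × 33 h = 63.69 kWh
desktop computer: Runtime = 8 h/day × 14 days = 112 h
desktop computer: 0.2 kW × 112 h = 22.4 kWh
dehumidifier: Runtime = 45 min × 7 = 315 min = 5.25 h
dehumidifier: 0.58 kW × 5.25 h = 3.045 kWh
Total energy = 116.415 kWh
Cost = 116.415 × €0.19 = €22.12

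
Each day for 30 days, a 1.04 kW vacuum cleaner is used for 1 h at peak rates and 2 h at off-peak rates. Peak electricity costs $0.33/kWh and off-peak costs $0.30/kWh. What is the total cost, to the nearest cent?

$29.02

Peak energy = 1.04 kW × 1 h × 30 = 31.2 kWh
Off-peak energy = 1.04 kW × 2 h × 30 = 62.4 kWh
Cost = 31.2 × $0.33 + 62.4 × $0.30 = $10.296 + $18.72 = $29.02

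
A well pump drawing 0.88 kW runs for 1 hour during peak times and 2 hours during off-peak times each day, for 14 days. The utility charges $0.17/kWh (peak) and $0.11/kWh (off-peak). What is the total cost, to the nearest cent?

$4.80

Peak energy = 0.88 kW × 1 h × 14 = 12.32 kWh
Off-peak energy = 0.88 kW × 2 h × 14 = 24.64 kWh
Cost = 12.32 × $0.17 + 24.64 × $0.11 = $2.0944 + $2.7104 = $4.80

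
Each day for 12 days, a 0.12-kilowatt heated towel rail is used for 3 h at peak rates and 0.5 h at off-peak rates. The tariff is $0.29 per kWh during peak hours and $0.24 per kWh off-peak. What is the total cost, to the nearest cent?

Peak energy = 0.12 kW × 3 h × 12 = 4.32 kWh
Off-peak energy = 0.12 kW × 0.5 h × 12 = 0.72 kWh
Cost = 4.32 × $0.29 + 0.72 × $0.24 = $1.2528 + $0.1728 = $1.43

$1.43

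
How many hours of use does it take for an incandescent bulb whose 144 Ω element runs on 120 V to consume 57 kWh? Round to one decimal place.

Power = V²/R = 120²/144 = 100 W = 0.1 kW
Hours = 57 kWh ÷ 0.1 kW = 570.0 h

570.0 h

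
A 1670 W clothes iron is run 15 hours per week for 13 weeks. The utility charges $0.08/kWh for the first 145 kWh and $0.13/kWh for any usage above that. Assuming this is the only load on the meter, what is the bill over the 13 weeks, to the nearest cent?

Runtime = 15 h/week × 13 weeks = 195 h
Energy = 1.67 kW × 195 h = 325.65 kWh
Tier 1 (0–145 kWh): 145 × $0.08 = $11.6
Above 145 kWh: 180.65 × $0.13 = $23.4845
Bill = $35.08

$35.08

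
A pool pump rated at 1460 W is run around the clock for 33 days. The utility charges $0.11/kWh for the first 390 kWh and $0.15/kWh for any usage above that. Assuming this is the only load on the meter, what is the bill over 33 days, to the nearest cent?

Runtime = 24 h × 33 = 792 h
Energy = 1.46 kW × 792 h = 1156.32 kWh
Tier 1 (0–390 kWh): 390 × $0.11 = $42.9
Above 390 kWh: 766.32 × $0.15 = $114.948
Bill = $157.85

$157.85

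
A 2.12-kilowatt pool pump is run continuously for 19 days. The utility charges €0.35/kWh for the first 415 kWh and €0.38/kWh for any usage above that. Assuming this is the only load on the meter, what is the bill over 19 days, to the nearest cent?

Runtime = 24 h × 19 = 456 h
Energy = 2.12 kW × 456 h = 966.72 kWh
Tier 1 (0–415 kWh): 415 × €0.35 = €145.25
Above 415 kWh: 551.72 × €0.38 = €209.6536
Bill = €354.90

€354.90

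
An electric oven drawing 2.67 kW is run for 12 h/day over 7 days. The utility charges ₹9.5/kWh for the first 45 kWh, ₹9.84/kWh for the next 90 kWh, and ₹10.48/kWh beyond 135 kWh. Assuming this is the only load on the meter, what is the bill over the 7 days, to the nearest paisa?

Runtime = 12 h/day × 7 days = 84 h
Energy = 2.67 kW × 84 h = 224.28 kWh
Tier 1 (0–45 kWh): 45 × ₹9.5 = ₹427.5
Tier 2 (45–135 kWh): 90 × ₹9.84 = ₹885.6
Above 135 kWh: 89.28 × ₹10.48 = ₹935.6544
Bill = ₹2248.75

₹2248.75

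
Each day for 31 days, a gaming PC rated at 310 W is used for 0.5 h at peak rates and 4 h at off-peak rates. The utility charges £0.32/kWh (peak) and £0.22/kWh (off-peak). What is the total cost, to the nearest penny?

Peak energy = 0.31 kW × 0.5 h × 31 = 4.805 kWh
Off-peak energy = 0.31 kW × 4 h × 31 = 38.44 kWh
Cost = 4.805 × £0.32 + 38.44 × £0.22 = £1.5376 + £8.4568 = £9.99

£9.99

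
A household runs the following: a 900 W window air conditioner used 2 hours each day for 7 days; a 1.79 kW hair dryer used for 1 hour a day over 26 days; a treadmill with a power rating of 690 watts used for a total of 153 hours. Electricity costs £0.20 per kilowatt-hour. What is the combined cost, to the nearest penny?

window air conditioner: Runtime = 2 h/day × 7 days = 14 h
window air conditioner: 0.9 kW × 14 h = 12.6 kWh
hair dryer: Runtime = 1 h/day × 26 days = 26 h
hair dryer: 1.79 kW × 26 h = 46.54 kWh
treadmill: 0.69 kW × 153 h = 105.57 kWh
Total energy = 164.71 kWh
Cost = 164.71 × £0.20 = £32.94

£32.94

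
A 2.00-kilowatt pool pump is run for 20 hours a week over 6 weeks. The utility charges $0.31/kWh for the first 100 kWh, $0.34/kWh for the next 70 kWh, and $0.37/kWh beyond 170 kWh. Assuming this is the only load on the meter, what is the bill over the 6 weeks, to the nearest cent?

$80.70

Runtime = 20 h/week × 6 weeks = 120 h
Energy = 2 kW × 120 h = 240 kWh
Tier 1 (0–100 kWh): 100 × $0.31 = $31
Tier 2 (100–170 kWh): 70 × $0.34 = $23.8
Above 170 kWh: 70 × $0.37 = $25.9
Bill = $80.70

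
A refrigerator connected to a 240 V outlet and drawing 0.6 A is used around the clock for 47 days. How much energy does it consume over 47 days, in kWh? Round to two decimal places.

162.43 kWh

Power = 0.6 A × 240 V = 144 W = 0.144 kW
Runtime = 24 h × 47 = 1128 h
Energy = 0.144 kW × 1128 h = 162.432 kWh ≈ 162.43 kWh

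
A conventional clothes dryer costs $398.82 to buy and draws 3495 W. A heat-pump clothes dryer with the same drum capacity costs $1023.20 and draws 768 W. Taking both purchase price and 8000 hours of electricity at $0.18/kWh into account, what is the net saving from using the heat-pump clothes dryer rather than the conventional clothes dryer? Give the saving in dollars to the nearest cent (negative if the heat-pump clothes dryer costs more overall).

conventional clothes dryer: $398.82 + (3495/1000) kW × 8000 h × $0.18 = $398.82 + $5032.8 = $5431.62
heat-pump clothes dryer: $1023.20 + (768/1000) kW × 8000 h × $0.18 = $1023.20 + $1105.92 = $2129.12
Saving = $5431.62 − $2129.12 = $3302.5

$3302.50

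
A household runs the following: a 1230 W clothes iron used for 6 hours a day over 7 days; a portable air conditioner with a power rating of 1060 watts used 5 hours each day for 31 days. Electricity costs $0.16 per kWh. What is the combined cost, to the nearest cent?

clothes iron: Runtime = 6 h/day × 7 days = 42 h
clothes iron: 1.23 kW × 42 h = 51.66 kWh
portable air conditioner: Runtime = 5 h/day × 31 days = 155 h
portable air conditioner: 1.06 kW × 155 h = 164.3 kWh
Total energy = 215.96 kWh
Cost = 215.96 × $0.16 = $34.55

$34.55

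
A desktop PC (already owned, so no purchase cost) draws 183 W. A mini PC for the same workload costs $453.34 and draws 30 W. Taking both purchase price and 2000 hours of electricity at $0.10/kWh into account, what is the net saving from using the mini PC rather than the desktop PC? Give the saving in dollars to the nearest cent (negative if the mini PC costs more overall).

desktop PC: $0.00 + (183/1000) kW × 2000 h × $0.10 = $0.00 + $36.6 = $36.6
mini PC: $453.34 + (30/1000) kW × 2000 h × $0.10 = $453.34 + $6 = $459.34
Saving = $36.6 − $459.34 = −$422.74

-$422.74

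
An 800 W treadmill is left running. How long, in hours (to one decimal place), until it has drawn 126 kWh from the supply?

Hours = 126 kWh ÷ 0.8 kW = 157.5 h

157.5 h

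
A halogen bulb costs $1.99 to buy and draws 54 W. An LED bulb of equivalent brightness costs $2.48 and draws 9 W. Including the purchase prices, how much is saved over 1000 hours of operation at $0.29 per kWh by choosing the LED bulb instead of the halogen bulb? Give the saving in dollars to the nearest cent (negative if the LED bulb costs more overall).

$12.56

halogen bulb: $1.99 + (54/1000) kW × 1000 h × $0.29 = $1.99 + $15.66 = $17.65
LED bulb: $2.48 + (9/1000) kW × 1000 h × $0.29 = $2.48 + $2.61 = $5.09
Saving = $17.65 − $5.09 = $12.56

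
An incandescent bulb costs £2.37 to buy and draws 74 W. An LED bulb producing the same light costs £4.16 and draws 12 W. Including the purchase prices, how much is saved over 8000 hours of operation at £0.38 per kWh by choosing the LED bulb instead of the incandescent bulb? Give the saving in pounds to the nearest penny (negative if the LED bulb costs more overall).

£186.69

incandescent bulb: £2.37 + (74/1000) kW × 8000 h × £0.38 = £2.37 + £224.96 = £227.33
LED bulb: £4.16 + (12/1000) kW × 8000 h × £0.38 = £4.16 + £36.48 = £40.64
Saving = £227.33 − £40.64 = £186.69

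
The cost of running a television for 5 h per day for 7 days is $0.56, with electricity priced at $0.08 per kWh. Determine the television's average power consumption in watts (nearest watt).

Energy = $0.56 ÷ $0.08/kWh = 7 kWh
Runtime = 5 h/day × 7 days = 35 h
Power = 7 kWh ÷ 35 h = 0.2 kW = 200 W

200 W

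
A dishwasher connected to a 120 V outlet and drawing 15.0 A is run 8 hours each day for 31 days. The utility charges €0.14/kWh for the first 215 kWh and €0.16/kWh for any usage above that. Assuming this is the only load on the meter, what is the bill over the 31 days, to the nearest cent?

€67.12

Power = 15.0 A × 120 V = 1800 W = 1.8 kW
Runtime = 8 h/day × 31 days = 248 h
Energy = 1.8 kW × 248 h = 446.4 kWh
Tier 1 (0–215 kWh): 215 × €0.14 = €30.1
Above 215 kWh: 231.4 × €0.16 = €37.024
Bill = €67.12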